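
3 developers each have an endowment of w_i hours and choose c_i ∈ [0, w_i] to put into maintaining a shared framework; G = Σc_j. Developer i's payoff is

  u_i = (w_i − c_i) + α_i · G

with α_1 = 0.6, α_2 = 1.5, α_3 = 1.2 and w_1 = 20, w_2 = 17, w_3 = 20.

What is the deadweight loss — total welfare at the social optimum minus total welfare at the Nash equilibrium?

∂u_i/∂c_i = α_i − 1, so developer i contributes w_i if α_i > 1, else 0.
α_i > 1 for i ∈ {2, 3}; NE contributions (0, 17, 20), G = 37.
W^NE = Σw_i − G^NE + (Σα_i)·G^NE = 57 + 2.3·37 = 142.1.
Planner: ∂(Σu_j)/∂c_i = Σα_j − 1 = 2.3 > 0, so everyone contributes w_i; G^SO = 57, W^SO = 57 + 2.3·57 = 188.1.
Deadweight loss = 46.

46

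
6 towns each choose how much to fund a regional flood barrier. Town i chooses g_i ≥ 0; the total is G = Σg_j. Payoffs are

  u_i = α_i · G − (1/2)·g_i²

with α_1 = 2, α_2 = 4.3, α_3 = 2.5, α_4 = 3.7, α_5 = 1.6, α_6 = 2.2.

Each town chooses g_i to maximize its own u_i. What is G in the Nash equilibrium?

16.3

Town i's FOC: ∂u_i/∂g_i = α_i − g_i = 0, so g_i* = α_i.
NE contributions = (2, 4.3, 2.5, 3.7, 1.6, 2.2); G = 16.3.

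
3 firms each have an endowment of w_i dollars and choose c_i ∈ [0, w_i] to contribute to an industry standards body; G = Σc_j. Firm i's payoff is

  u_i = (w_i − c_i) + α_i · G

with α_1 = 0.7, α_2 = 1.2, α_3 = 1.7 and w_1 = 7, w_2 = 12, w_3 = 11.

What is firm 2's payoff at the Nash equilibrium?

27.6

∂u_i/∂c_i = α_i − 1, so firm i contributes w_i if α_i > 1, else 0.
α_i > 1 for i ∈ {2, 3}; NE contributions (0, 12, 11), G = 23.
u_2 = (12 − 12) + 1.2·23 = 27.6.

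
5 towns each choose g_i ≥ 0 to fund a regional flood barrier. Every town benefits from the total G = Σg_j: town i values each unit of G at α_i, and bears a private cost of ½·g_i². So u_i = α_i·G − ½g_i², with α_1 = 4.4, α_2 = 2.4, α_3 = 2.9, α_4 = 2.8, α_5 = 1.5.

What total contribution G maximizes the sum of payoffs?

Planner FOC: ∂(Σu_j)/∂g_i = (Σα_j) − g_i = 0, so g_i^SO = Σα_j = 14 for every i; G^SO = 70.

70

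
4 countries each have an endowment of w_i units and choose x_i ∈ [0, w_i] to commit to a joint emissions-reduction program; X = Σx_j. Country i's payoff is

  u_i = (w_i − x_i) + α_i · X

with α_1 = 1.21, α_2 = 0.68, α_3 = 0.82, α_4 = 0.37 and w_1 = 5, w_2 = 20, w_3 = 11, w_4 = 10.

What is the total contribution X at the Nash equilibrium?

∂u_i/∂x_i = α_i − 1, so country i contributes w_i if α_i > 1, else 0.
α_i > 1 for i ∈ {1}; NE contributions (5, 0, 0, 0), X = 5.

5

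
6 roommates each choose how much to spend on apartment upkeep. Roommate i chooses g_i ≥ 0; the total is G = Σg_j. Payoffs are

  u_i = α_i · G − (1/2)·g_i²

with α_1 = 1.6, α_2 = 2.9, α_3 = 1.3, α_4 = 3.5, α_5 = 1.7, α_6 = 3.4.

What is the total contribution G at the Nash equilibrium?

14.4

Roommate i's FOC: ∂u_i/∂g_i = α_i − g_i = 0, so g_i* = α_i.
NE contributions = (1.6, 2.9, 1.3, 3.5, 1.7, 3.4); G = 14.4.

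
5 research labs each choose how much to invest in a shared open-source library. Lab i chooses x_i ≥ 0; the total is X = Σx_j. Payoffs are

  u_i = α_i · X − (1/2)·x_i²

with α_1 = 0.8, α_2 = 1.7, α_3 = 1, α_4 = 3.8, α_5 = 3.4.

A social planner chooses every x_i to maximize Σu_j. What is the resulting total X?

53.5

Planner FOC: ∂(Σu_j)/∂x_i = (Σα_j) − x_i = 0, so x_i^SO = Σα_j = 10.7 for every i; X^SO = 53.5.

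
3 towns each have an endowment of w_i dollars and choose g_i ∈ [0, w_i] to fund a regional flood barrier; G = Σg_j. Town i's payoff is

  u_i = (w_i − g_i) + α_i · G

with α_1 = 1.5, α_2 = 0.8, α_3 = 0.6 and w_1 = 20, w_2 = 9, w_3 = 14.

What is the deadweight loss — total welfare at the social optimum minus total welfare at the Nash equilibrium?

∂u_i/∂g_i = α_i − 1, so town i contributes w_i if α_i > 1, else 0.
α_i > 1 for i ∈ {1}; NE contributions (20, 0, 0), G = 20.
W^NE = Σw_i − G^NE + (Σα_i)·G^NE = 43 + 1.9·20 = 81.
Planner: ∂(Σu_j)/∂g_i = Σα_j − 1 = 1.9 > 0, so everyone contributes w_i; G^SO = 43, W^SO = 43 + 1.9·43 = 124.7.
Deadweight loss = 43.7.

43.7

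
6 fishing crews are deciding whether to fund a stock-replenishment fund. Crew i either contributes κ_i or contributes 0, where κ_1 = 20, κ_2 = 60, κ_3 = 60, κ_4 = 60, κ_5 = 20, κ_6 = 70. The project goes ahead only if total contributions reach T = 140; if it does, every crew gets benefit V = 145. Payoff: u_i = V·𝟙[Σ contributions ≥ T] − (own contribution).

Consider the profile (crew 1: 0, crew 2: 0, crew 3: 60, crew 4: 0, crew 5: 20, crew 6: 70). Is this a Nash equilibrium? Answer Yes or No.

Yes

Total = 150 ≥ 140: provided.
Crew 1 (pledges 0, payoff 145): pledging 20 → total 170, payoff 125. No gain.
Crew 2 (pledges 0, payoff 145): pledging 60 → total 210, payoff 85. No gain.
Crew 3 (pledges 60, payoff 85): dropping to 0 → total 90, payoff 0. No gain.
Crew 4 (pledges 0, payoff 145): pledging 60 → total 210, payoff 85. No gain.
Crew 5 (pledges 20, payoff 125): dropping to 0 → total 130, payoff 0. No gain.
Crew 6 (pledges 70, payoff 75): dropping to 0 → total 80, payoff 0. No gain.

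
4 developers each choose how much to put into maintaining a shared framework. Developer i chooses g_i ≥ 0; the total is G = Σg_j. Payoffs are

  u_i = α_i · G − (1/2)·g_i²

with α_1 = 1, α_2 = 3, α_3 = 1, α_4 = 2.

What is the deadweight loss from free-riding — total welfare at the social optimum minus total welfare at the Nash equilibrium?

Developer i's FOC: ∂u_i/∂g_i = α_i − g_i = 0, so g_i* = α_i.
NE contributions = (1, 3, 1, 2); G = 7.
W^NE = (Σα)·G − ½Σα_i² = 7² − ½·15 = 41.5.
Planner sets g_i = Σα_j = 7 for every i, so G^SO = 4·7 = 28.
W^SO = (Σα)·G^SO − ½·4·(Σα)² = (4/2)·7² = 98.
Deadweight loss = W^SO − W^NE = 56.5.

56.5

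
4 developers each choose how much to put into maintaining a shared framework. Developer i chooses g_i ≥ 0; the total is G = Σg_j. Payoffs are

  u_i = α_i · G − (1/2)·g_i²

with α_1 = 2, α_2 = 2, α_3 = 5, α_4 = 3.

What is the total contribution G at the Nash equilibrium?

Developer i's FOC: ∂u_i/∂g_i = α_i − g_i = 0, so g_i* = α_i.
NE contributions = (2, 2, 5, 3); G = 12.

12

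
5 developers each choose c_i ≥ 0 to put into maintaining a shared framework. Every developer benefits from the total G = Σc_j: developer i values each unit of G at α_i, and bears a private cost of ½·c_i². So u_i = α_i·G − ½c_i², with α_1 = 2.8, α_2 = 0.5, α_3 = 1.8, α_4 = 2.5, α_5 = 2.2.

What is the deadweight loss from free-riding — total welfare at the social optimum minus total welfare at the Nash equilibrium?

155.27

Developer i's FOC: ∂u_i/∂c_i = α_i − c_i = 0, so c_i* = α_i.
NE contributions = (2.8, 0.5, 1.8, 2.5, 2.2); G = 9.8.
W^NE = (Σα)·G − ½Σα_i² = 9.8² − ½·22.42 = 84.83.
Planner sets c_i = Σα_j = 9.8 for every i, so G^SO = 5·9.8 = 49.
W^SO = (Σα)·G^SO − ½·5·(Σα)² = (5/2)·9.8² = 240.1.
Deadweight loss = W^SO − W^NE = 155.27.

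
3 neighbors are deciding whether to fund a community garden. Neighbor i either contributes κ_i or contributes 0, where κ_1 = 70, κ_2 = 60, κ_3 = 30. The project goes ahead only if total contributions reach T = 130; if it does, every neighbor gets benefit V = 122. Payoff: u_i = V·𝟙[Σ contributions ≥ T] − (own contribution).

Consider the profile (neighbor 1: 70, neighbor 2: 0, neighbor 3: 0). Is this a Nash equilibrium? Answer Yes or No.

Total = 70 < 130: not provided.
Neighbor 1 (pledges 70, payoff -70): dropping to 0 → total 0, payoff 0. Profitable deviation.

No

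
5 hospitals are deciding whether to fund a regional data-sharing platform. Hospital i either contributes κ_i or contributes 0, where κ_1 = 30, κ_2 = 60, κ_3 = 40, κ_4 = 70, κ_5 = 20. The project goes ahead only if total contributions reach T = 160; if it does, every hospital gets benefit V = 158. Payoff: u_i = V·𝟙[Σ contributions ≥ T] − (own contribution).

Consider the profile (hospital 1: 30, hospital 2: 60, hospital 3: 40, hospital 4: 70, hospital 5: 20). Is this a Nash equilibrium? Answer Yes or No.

Total = 220 ≥ 160: provided.
Hospital 1 (pledges 30, payoff 128): dropping to 0 → total 190, payoff 158. Profitable deviation.

No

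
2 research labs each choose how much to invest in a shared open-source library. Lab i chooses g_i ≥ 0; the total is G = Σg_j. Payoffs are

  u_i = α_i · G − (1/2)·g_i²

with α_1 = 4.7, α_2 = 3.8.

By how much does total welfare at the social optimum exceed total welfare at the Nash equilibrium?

Lab i's FOC: ∂u_i/∂g_i = α_i − g_i = 0, so g_i* = α_i.
NE contributions = (4.7, 3.8); G = 8.5.
W^NE = (Σα)·G − ½Σα_i² = 8.5² − ½·36.53 = 53.985.
Planner sets g_i = Σα_j = 8.5 for every i, so G^SO = 2·8.5 = 17.
W^SO = (Σα)·G^SO − ½·2·(Σα)² = (2/2)·8.5² = 72.25.
Deadweight loss = W^SO − W^NE = 18.265.

18.265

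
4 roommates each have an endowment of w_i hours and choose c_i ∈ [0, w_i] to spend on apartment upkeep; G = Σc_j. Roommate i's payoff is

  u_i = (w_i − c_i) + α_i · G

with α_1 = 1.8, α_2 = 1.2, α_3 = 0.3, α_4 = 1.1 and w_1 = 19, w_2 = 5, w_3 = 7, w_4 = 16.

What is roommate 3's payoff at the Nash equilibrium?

19

∂u_i/∂c_i = α_i − 1, so roommate i contributes w_i if α_i > 1, else 0.
α_i > 1 for i ∈ {1, 2, 4}; NE contributions (19, 5, 0, 16), G = 40.
u_3 = (7 − 0) + 0.3·40 = 19.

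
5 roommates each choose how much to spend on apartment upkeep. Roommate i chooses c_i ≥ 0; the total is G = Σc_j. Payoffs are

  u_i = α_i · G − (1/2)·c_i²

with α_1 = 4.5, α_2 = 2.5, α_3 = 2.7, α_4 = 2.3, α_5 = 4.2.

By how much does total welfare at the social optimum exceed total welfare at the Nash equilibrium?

422.02

Roommate i's FOC: ∂u_i/∂c_i = α_i − c_i = 0, so c_i* = α_i.
NE contributions = (4.5, 2.5, 2.7, 2.3, 4.2); G = 16.2.
W^NE = (Σα)·G − ½Σα_i² = 16.2² − ½·56.72 = 234.08.
Planner sets c_i = Σα_j = 16.2 for every i, so G^SO = 5·16.2 = 81.
W^SO = (Σα)·G^SO − ½·5·(Σα)² = (5/2)·16.2² = 656.1.
Deadweight loss = W^SO − W^NE = 422.02.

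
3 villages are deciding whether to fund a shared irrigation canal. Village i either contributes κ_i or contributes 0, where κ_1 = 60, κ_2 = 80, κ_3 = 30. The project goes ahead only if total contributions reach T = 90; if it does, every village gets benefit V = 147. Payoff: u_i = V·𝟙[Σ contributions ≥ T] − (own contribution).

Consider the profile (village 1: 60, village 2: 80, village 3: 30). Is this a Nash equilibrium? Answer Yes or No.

Total = 170 ≥ 90: provided.
Village 1 (pledges 60, payoff 87): dropping to 0 → total 110, payoff 147. Profitable deviation.

No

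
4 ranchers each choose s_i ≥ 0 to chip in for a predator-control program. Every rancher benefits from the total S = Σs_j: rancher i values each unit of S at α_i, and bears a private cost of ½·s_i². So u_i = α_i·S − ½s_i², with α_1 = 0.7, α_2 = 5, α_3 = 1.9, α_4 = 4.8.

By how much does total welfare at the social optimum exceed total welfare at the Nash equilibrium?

Rancher i's FOC: ∂u_i/∂s_i = α_i − s_i = 0, so s_i* = α_i.
NE contributions = (0.7, 5, 1.9, 4.8); S = 12.4.
W^NE = (Σα)·S − ½Σα_i² = 12.4² − ½·52.14 = 127.69.
Planner sets s_i = Σα_j = 12.4 for every i, so S^SO = 4·12.4 = 49.6.
W^SO = (Σα)·S^SO − ½·4·(Σα)² = (4/2)·12.4² = 307.52.
Deadweight loss = W^SO − W^NE = 179.83.

179.83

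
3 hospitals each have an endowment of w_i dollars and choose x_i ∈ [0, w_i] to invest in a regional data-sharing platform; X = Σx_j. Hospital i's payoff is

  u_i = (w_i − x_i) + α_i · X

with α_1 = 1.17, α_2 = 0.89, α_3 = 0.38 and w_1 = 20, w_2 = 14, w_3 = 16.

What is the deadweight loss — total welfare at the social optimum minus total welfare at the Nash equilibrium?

∂u_i/∂x_i = α_i − 1, so hospital i contributes w_i if α_i > 1, else 0.
α_i > 1 for i ∈ {1}; NE contributions (20, 0, 0), X = 20.
W^NE = Σw_i − X^NE + (Σα_i)·X^NE = 50 + 1.44·20 = 78.8.
Planner: ∂(Σu_j)/∂x_i = Σα_j − 1 = 1.44 > 0, so everyone contributes w_i; X^SO = 50, W^SO = 50 + 1.44·50 = 122.
Deadweight loss = 43.2.

43.2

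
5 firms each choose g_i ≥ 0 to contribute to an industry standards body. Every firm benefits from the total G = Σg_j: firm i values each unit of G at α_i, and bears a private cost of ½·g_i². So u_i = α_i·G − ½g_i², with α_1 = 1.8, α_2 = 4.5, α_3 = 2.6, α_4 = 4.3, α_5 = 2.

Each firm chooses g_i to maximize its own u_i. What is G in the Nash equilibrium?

15.2

Firm i's FOC: ∂u_i/∂g_i = α_i − g_i = 0, so g_i* = α_i.
NE contributions = (1.8, 4.5, 2.6, 4.3, 2); G = 15.2.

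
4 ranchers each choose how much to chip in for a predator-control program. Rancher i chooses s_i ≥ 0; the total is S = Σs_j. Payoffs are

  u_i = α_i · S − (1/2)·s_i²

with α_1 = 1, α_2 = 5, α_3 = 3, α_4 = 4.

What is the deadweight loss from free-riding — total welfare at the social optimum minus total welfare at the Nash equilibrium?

Rancher i's FOC: ∂u_i/∂s_i = α_i − s_i = 0, so s_i* = α_i.
NE contributions = (1, 5, 3, 4); S = 13.
W^NE = (Σα)·S − ½Σα_i² = 13² − ½·51 = 143.5.
Planner sets s_i = Σα_j = 13 for every i, so S^SO = 4·13 = 52.
W^SO = (Σα)·S^SO − ½·4·(Σα)² = (4/2)·13² = 338.
Deadweight loss = W^SO − W^NE = 194.5.

194.5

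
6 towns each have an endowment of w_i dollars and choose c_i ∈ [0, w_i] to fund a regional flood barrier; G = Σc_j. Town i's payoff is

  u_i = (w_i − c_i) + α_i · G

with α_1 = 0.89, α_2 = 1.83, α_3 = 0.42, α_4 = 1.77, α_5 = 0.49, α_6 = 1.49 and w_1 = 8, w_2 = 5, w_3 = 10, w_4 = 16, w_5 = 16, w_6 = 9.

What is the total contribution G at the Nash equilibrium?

∂u_i/∂c_i = α_i − 1, so town i contributes w_i if α_i > 1, else 0.
α_i > 1 for i ∈ {2, 4, 6}; NE contributions (0, 5, 0, 16, 0, 9), G = 30.

30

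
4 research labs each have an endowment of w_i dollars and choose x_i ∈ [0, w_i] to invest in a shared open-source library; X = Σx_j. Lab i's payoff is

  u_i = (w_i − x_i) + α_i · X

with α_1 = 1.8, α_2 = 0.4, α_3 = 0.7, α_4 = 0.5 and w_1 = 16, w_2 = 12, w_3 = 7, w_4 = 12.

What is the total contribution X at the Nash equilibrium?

∂u_i/∂x_i = α_i − 1, so lab i contributes w_i if α_i > 1, else 0.
α_i > 1 for i ∈ {1}; NE contributions (16, 0, 0, 0), X = 16.

16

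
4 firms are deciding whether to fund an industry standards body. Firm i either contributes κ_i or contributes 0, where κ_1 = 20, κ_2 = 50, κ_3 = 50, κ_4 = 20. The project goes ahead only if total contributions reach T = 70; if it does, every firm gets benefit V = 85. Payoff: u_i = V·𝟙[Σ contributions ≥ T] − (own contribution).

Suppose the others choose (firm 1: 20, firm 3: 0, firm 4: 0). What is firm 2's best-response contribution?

50

Others' total = 20. Contributing 50 brings total to 70 ≥ 70: gain V − κ_2 = 35.
Best response: 50.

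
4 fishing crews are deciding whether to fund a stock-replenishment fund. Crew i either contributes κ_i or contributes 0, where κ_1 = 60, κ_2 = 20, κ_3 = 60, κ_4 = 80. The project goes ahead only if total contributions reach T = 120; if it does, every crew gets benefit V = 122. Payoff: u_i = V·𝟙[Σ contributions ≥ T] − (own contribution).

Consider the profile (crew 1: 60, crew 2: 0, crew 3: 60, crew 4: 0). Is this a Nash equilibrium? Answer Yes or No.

Total = 120 ≥ 120: provided.
Crew 1 (pledges 60, payoff 62): dropping to 0 → total 60, payoff 0. No gain.
Crew 2 (pledges 0, payoff 122): pledging 20 → total 140, payoff 102. No gain.
Crew 3 (pledges 60, payoff 62): dropping to 0 → total 60, payoff 0. No gain.
Crew 4 (pledges 0, payoff 122): pledging 80 → total 200, payoff 42. No gain.

Yes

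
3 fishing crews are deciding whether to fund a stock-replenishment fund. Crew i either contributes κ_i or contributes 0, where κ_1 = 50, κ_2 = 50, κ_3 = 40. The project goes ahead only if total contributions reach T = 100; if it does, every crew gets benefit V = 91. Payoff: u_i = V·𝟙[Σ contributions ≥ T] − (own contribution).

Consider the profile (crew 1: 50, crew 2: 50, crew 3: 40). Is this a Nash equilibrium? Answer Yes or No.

Total = 140 ≥ 100: provided.
Crew 1 (pledges 50, payoff 41): dropping to 0 → total 90, payoff 0. No gain.
Crew 2 (pledges 50, payoff 41): dropping to 0 → total 90, payoff 0. No gain.
Crew 3 (pledges 40, payoff 51): dropping to 0 → total 100, payoff 91. Profitable deviation.

No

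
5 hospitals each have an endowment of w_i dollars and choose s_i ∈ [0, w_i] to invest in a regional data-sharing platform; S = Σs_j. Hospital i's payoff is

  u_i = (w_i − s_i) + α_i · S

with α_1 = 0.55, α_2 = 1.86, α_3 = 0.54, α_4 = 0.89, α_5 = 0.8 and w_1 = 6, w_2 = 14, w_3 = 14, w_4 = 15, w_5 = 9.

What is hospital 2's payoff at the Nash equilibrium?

∂u_i/∂s_i = α_i − 1, so hospital i contributes w_i if α_i > 1, else 0.
α_i > 1 for i ∈ {2}; NE contributions (0, 14, 0, 0, 0), S = 14.
u_2 = (14 − 14) + 1.86·14 = 26.04.

26.04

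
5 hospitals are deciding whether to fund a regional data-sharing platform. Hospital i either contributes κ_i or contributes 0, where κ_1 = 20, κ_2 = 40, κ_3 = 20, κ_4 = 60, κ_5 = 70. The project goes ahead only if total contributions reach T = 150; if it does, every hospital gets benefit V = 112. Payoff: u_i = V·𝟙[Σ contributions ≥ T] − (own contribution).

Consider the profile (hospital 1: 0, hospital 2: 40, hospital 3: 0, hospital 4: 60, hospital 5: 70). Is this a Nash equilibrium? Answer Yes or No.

Total = 170 ≥ 150: provided.
Hospital 1 (pledges 0, payoff 112): pledging 20 → total 190, payoff 92. No gain.
Hospital 2 (pledges 40, payoff 72): dropping to 0 → total 130, payoff 0. No gain.
Hospital 3 (pledges 0, payoff 112): pledging 20 → total 190, payoff 92. No gain.
Hospital 4 (pledges 60, payoff 52): dropping to 0 → total 110, payoff 0. No gain.
Hospital 5 (pledges 70, payoff 42): dropping to 0 → total 100, payoff 0. No gain.

Yes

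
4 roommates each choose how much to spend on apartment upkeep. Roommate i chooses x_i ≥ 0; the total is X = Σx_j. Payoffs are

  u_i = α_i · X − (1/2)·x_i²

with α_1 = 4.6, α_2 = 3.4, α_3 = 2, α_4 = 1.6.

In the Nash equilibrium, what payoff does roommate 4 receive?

Roommate i's FOC: ∂u_i/∂x_i = α_i − x_i = 0, so x_i* = α_i.
NE contributions = (4.6, 3.4, 2, 1.6); X = 11.6.
u_4 = α_4·X − ½·(x_4)² = 1.6·11.6 − ½·1.6² = 17.28.

17.28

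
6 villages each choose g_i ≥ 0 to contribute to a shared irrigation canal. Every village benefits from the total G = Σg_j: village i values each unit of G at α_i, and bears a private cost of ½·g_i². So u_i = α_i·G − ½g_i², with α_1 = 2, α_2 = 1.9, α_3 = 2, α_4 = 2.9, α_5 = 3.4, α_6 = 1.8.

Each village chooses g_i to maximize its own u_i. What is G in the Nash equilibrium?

Village i's FOC: ∂u_i/∂g_i = α_i − g_i = 0, so g_i* = α_i.
NE contributions = (2, 1.9, 2, 2.9, 3.4, 1.8); G = 14.

14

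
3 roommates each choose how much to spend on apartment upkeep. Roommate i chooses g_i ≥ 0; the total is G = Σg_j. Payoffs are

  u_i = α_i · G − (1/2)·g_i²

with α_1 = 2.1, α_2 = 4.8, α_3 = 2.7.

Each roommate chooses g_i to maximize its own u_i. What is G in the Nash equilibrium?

9.6

Roommate i's FOC: ∂u_i/∂g_i = α_i − g_i = 0, so g_i* = α_i.
NE contributions = (2.1, 4.8, 2.7); G = 9.6.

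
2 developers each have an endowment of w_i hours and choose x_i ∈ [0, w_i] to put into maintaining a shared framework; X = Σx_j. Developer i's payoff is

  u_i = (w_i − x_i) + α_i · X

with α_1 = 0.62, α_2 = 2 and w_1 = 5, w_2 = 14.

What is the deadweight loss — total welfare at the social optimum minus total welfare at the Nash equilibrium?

∂u_i/∂x_i = α_i − 1, so developer i contributes w_i if α_i > 1, else 0.
α_i > 1 for i ∈ {2}; NE contributions (0, 14), X = 14.
W^NE = Σw_i − X^NE + (Σα_i)·X^NE = 19 + 1.62·14 = 41.68.
Planner: ∂(Σu_j)/∂x_i = Σα_j − 1 = 1.62 > 0, so everyone contributes w_i; X^SO = 19, W^SO = 19 + 1.62·19 = 49.78.
Deadweight loss = 8.1.

8.1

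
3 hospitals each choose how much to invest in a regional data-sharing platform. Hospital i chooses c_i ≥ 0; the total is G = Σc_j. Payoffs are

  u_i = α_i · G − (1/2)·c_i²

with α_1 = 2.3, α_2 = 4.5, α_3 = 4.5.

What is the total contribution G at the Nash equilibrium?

Hospital i's FOC: ∂u_i/∂c_i = α_i − c_i = 0, so c_i* = α_i.
NE contributions = (2.3, 4.5, 4.5); G = 11.3.

11.3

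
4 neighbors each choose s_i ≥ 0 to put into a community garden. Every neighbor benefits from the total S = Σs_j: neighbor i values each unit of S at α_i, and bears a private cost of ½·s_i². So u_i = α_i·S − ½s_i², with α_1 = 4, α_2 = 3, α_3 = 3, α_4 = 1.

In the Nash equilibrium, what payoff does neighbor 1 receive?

36

Neighbor i's FOC: ∂u_i/∂s_i = α_i − s_i = 0, so s_i* = α_i.
NE contributions = (4, 3, 3, 1); S = 11.
u_1 = α_1·S − ½·(s_1)² = 4·11 − ½·4² = 36.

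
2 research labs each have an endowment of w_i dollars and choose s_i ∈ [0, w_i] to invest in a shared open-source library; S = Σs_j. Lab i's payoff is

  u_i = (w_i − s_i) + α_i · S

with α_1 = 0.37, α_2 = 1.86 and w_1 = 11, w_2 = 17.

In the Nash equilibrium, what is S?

17

∂u_i/∂s_i = α_i − 1, so lab i contributes w_i if α_i > 1, else 0.
α_i > 1 for i ∈ {2}; NE contributions (0, 17), S = 17.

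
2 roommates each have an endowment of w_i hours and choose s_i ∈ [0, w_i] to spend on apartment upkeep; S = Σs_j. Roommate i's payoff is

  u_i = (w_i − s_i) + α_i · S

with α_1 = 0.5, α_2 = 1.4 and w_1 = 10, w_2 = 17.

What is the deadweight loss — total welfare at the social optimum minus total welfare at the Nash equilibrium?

9

∂u_i/∂s_i = α_i − 1, so roommate i contributes w_i if α_i > 1, else 0.
α_i > 1 for i ∈ {2}; NE contributions (0, 17), S = 17.
W^NE = Σw_i − S^NE + (Σα_i)·S^NE = 27 + 0.9·17 = 42.3.
Planner: ∂(Σu_j)/∂s_i = Σα_j − 1 = 0.9 > 0, so everyone contributes w_i; S^SO = 27, W^SO = 27 + 0.9·27 = 51.3.
Deadweight loss = 9.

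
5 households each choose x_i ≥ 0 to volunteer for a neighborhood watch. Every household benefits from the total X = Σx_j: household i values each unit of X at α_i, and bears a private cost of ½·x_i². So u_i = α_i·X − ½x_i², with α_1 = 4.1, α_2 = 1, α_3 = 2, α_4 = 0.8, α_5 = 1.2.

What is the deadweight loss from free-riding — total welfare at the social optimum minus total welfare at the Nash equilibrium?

Household i's FOC: ∂u_i/∂x_i = α_i − x_i = 0, so x_i* = α_i.
NE contributions = (4.1, 1, 2, 0.8, 1.2); X = 9.1.
W^NE = (Σα)·X − ½Σα_i² = 9.1² − ½·23.89 = 70.865.
Planner sets x_i = Σα_j = 9.1 for every i, so X^SO = 5·9.1 = 45.5.
W^SO = (Σα)·X^SO − ½·5·(Σα)² = (5/2)·9.1² = 207.025.
Deadweight loss = W^SO − W^NE = 136.16.

136.16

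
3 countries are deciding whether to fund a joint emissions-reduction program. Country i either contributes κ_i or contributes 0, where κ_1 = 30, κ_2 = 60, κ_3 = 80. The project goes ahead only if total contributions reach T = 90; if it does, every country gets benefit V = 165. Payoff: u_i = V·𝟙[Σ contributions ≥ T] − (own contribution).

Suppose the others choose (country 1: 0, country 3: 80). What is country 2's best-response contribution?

Others' total = 80. Contributing 60 brings total to 140 ≥ 90: gain V − κ_2 = 105.
Best response: 60.

60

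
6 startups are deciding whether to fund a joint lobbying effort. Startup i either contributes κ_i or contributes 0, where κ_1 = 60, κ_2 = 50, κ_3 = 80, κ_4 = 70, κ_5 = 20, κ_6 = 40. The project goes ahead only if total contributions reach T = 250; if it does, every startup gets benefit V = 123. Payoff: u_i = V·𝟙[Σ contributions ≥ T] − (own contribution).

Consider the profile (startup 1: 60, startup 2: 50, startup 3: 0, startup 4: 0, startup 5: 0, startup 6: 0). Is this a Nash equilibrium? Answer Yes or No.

No

Total = 110 < 250: not provided.
Startup 1 (pledges 60, payoff -60): dropping to 0 → total 50, payoff 0. Profitable deviation.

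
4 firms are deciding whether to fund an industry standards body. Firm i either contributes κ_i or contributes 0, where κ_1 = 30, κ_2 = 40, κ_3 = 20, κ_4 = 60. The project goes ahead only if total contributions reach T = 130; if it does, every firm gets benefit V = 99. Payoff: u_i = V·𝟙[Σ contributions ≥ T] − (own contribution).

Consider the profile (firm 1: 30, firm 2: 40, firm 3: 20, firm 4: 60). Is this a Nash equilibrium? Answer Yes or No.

Total = 150 ≥ 130: provided.
Firm 1 (pledges 30, payoff 69): dropping to 0 → total 120, payoff 0. No gain.
Firm 2 (pledges 40, payoff 59): dropping to 0 → total 110, payoff 0. No gain.
Firm 3 (pledges 20, payoff 79): dropping to 0 → total 130, payoff 99. Profitable deviation.

No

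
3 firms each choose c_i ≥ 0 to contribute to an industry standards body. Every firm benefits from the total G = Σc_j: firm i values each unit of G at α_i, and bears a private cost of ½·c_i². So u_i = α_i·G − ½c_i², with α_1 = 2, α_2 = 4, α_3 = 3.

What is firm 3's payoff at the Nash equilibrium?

22.5

Firm i's FOC: ∂u_i/∂c_i = α_i − c_i = 0, so c_i* = α_i.
NE contributions = (2, 4, 3); G = 9.
u_3 = α_3·G − ½·(c_3)² = 3·9 − ½·3² = 22.5.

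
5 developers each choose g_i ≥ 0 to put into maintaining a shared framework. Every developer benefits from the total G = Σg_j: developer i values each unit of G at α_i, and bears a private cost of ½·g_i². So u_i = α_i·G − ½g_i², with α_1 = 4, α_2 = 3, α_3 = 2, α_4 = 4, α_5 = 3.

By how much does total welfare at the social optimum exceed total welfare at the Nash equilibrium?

Developer i's FOC: ∂u_i/∂g_i = α_i − g_i = 0, so g_i* = α_i.
NE contributions = (4, 3, 2, 4, 3); G = 16.
W^NE = (Σα)·G − ½Σα_i² = 16² − ½·54 = 229.
Planner sets g_i = Σα_j = 16 for every i, so G^SO = 5·16 = 80.
W^SO = (Σα)·G^SO − ½·5·(Σα)² = (5/2)·16² = 640.
Deadweight loss = W^SO − W^NE = 411.

411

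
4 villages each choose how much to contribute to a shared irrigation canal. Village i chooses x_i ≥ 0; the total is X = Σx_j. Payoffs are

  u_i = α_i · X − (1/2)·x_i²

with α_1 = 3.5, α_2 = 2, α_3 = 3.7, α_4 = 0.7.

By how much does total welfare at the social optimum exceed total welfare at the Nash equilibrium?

Village i's FOC: ∂u_i/∂x_i = α_i − x_i = 0, so x_i* = α_i.
NE contributions = (3.5, 2, 3.7, 0.7); X = 9.9.
W^NE = (Σα)·X − ½Σα_i² = 9.9² − ½·30.43 = 82.795.
Planner sets x_i = Σα_j = 9.9 for every i, so X^SO = 4·9.9 = 39.6.
W^SO = (Σα)·X^SO − ½·4·(Σα)² = (4/2)·9.9² = 196.02.
Deadweight loss = W^SO − W^NE = 113.225.

113.225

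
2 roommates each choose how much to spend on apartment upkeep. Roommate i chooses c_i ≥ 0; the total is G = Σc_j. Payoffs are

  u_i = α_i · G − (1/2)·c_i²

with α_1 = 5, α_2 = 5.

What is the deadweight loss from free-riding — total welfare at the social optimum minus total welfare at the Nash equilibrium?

25

Roommate i's FOC: ∂u_i/∂c_i = α_i − c_i = 0, so c_i* = α_i.
NE contributions = (5, 5); G = 10.
W^NE = (Σα)·G − ½Σα_i² = 10² − ½·50 = 75.
Planner sets c_i = Σα_j = 10 for every i, so G^SO = 2·10 = 20.
W^SO = (Σα)·G^SO − ½·2·(Σα)² = (2/2)·10² = 100.
Deadweight loss = W^SO − W^NE = 25.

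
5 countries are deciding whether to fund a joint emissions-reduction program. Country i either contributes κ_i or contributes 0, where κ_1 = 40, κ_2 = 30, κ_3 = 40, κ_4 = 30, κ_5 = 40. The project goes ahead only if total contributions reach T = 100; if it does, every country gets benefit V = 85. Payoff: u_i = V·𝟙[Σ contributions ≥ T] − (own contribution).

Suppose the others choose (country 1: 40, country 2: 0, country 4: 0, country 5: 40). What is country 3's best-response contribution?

40

Others' total = 80. Contributing 40 brings total to 120 ≥ 100: gain V − κ_3 = 45.
Best response: 40.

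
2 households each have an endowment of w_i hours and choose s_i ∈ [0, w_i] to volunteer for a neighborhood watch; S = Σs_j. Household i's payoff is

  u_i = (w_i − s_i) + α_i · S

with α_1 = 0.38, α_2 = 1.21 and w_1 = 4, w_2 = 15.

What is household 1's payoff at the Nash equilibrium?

9.7

∂u_i/∂s_i = α_i − 1, so household i contributes w_i if α_i > 1, else 0.
α_i > 1 for i ∈ {2}; NE contributions (0, 15), S = 15.
u_1 = (4 − 0) + 0.38·15 = 9.7.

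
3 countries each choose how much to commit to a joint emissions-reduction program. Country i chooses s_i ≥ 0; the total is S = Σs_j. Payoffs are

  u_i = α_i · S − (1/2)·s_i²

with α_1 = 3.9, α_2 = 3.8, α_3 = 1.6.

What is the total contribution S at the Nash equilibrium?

Country i's FOC: ∂u_i/∂s_i = α_i − s_i = 0, so s_i* = α_i.
NE contributions = (3.9, 3.8, 1.6); S = 9.3.

9.3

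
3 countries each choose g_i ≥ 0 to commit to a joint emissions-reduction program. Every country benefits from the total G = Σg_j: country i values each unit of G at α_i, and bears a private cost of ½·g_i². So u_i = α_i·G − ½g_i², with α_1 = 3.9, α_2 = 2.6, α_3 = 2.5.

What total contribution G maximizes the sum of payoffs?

Planner FOC: ∂(Σu_j)/∂g_i = (Σα_j) − g_i = 0, so g_i^SO = Σα_j = 9 for every i; G^SO = 27.

27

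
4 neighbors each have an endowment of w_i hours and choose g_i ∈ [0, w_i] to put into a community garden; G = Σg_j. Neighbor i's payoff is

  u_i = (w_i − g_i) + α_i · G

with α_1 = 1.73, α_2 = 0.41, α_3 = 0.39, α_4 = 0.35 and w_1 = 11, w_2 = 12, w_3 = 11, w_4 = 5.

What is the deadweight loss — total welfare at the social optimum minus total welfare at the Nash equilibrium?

∂u_i/∂g_i = α_i − 1, so neighbor i contributes w_i if α_i > 1, else 0.
α_i > 1 for i ∈ {1}; NE contributions (11, 0, 0, 0), G = 11.
W^NE = Σw_i − G^NE + (Σα_i)·G^NE = 39 + 1.88·11 = 59.68.
Planner: ∂(Σu_j)/∂g_i = Σα_j − 1 = 1.88 > 0, so everyone contributes w_i; G^SO = 39, W^SO = 39 + 1.88·39 = 112.32.
Deadweight loss = 52.64.

52.64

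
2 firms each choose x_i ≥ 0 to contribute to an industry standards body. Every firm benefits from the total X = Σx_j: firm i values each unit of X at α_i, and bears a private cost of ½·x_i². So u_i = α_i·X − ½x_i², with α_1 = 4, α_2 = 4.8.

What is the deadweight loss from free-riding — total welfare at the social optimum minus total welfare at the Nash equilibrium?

Firm i's FOC: ∂u_i/∂x_i = α_i − x_i = 0, so x_i* = α_i.
NE contributions = (4, 4.8); X = 8.8.
W^NE = (Σα)·X − ½Σα_i² = 8.8² − ½·39.04 = 57.92.
Planner sets x_i = Σα_j = 8.8 for every i, so X^SO = 2·8.8 = 17.6.
W^SO = (Σα)·X^SO − ½·2·(Σα)² = (2/2)·8.8² = 77.44.
Deadweight loss = W^SO − W^NE = 19.52.

19.52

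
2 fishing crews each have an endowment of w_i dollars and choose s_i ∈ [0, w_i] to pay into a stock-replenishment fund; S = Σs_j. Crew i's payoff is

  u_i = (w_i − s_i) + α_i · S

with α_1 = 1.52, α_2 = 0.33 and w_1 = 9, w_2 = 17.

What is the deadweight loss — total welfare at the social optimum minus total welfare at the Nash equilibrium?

14.45

∂u_i/∂s_i = α_i − 1, so crew i contributes w_i if α_i > 1, else 0.
α_i > 1 for i ∈ {1}; NE contributions (9, 0), S = 9.
W^NE = Σw_i − S^NE + (Σα_i)·S^NE = 26 + 0.85·9 = 33.65.
Planner: ∂(Σu_j)/∂s_i = Σα_j − 1 = 0.85 > 0, so everyone contributes w_i; S^SO = 26, W^SO = 26 + 0.85·26 = 48.1.
Deadweight loss = 14.45.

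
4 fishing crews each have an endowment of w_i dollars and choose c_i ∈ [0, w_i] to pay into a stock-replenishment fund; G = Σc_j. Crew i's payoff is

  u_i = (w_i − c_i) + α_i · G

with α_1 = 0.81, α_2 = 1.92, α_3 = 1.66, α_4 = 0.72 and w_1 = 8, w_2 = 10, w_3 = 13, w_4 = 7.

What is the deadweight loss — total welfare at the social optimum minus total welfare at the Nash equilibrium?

61.65

∂u_i/∂c_i = α_i − 1, so crew i contributes w_i if α_i > 1, else 0.
α_i > 1 for i ∈ {2, 3}; NE contributions (0, 10, 13, 0), G = 23.
W^NE = Σw_i − G^NE + (Σα_i)·G^NE = 38 + 4.11·23 = 132.53.
Planner: ∂(Σu_j)/∂c_i = Σα_j − 1 = 4.11 > 0, so everyone contributes w_i; G^SO = 38, W^SO = 38 + 4.11·38 = 194.18.
Deadweight loss = 61.65.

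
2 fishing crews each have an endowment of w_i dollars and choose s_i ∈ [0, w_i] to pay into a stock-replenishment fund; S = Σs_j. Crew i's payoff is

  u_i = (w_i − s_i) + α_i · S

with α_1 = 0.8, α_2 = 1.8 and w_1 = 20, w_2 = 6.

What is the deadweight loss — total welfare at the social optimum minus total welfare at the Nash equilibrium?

32

∂u_i/∂s_i = α_i − 1, so crew i contributes w_i if α_i > 1, else 0.
α_i > 1 for i ∈ {2}; NE contributions (0, 6), S = 6.
W^NE = Σw_i − S^NE + (Σα_i)·S^NE = 26 + 1.6·6 = 35.6.
Planner: ∂(Σu_j)/∂s_i = Σα_j − 1 = 1.6 > 0, so everyone contributes w_i; S^SO = 26, W^SO = 26 + 1.6·26 = 67.6.
Deadweight loss = 32.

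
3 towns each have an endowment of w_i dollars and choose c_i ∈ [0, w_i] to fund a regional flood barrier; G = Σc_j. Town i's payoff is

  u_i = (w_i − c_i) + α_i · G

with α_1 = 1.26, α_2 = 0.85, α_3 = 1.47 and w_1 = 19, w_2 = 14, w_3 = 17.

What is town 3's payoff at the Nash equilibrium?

∂u_i/∂c_i = α_i − 1, so town i contributes w_i if α_i > 1, else 0.
α_i > 1 for i ∈ {1, 3}; NE contributions (19, 0, 17), G = 36.
u_3 = (17 − 17) + 1.47·36 = 52.92.

52.92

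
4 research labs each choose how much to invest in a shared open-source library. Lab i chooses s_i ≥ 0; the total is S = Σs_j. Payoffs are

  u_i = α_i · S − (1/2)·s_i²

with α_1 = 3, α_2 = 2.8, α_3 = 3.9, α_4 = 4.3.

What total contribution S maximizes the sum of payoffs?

Planner FOC: ∂(Σu_j)/∂s_i = (Σα_j) − s_i = 0, so s_i^SO = Σα_j = 14 for every i; S^SO = 56.

56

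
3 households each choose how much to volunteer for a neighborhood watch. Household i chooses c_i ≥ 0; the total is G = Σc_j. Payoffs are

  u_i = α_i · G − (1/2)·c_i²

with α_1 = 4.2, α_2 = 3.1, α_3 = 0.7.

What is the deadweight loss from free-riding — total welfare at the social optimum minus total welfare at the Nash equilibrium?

45.87

Household i's FOC: ∂u_i/∂c_i = α_i − c_i = 0, so c_i* = α_i.
NE contributions = (4.2, 3.1, 0.7); G = 8.
W^NE = (Σα)·G − ½Σα_i² = 8² − ½·27.74 = 50.13.
Planner sets c_i = Σα_j = 8 for every i, so G^SO = 3·8 = 24.
W^SO = (Σα)·G^SO − ½·3·(Σα)² = (3/2)·8² = 96.
Deadweight loss = W^SO − W^NE = 45.87.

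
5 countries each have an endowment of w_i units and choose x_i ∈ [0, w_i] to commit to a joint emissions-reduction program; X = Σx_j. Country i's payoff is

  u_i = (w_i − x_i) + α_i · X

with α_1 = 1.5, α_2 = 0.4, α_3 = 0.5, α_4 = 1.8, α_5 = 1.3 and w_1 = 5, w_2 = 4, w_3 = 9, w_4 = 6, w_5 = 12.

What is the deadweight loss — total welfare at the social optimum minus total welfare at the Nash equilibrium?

58.5

∂u_i/∂x_i = α_i − 1, so country i contributes w_i if α_i > 1, else 0.
α_i > 1 for i ∈ {1, 4, 5}; NE contributions (5, 0, 0, 6, 12), X = 23.
W^NE = Σw_i − X^NE + (Σα_i)·X^NE = 36 + 4.5·23 = 139.5.
Planner: ∂(Σu_j)/∂x_i = Σα_j − 1 = 4.5 > 0, so everyone contributes w_i; X^SO = 36, W^SO = 36 + 4.5·36 = 198.
Deadweight loss = 58.5.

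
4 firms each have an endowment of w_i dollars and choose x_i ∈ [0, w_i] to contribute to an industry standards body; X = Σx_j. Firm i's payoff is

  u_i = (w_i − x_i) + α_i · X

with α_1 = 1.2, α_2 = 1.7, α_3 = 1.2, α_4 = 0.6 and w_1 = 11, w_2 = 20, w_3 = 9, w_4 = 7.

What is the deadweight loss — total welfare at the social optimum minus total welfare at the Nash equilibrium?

25.9

∂u_i/∂x_i = α_i − 1, so firm i contributes w_i if α_i > 1, else 0.
α_i > 1 for i ∈ {1, 2, 3}; NE contributions (11, 20, 9, 0), X = 40.
W^NE = Σw_i − X^NE + (Σα_i)·X^NE = 47 + 3.7·40 = 195.
Planner: ∂(Σu_j)/∂x_i = Σα_j − 1 = 3.7 > 0, so everyone contributes w_i; X^SO = 47, W^SO = 47 + 3.7·47 = 220.9.
Deadweight loss = 25.9.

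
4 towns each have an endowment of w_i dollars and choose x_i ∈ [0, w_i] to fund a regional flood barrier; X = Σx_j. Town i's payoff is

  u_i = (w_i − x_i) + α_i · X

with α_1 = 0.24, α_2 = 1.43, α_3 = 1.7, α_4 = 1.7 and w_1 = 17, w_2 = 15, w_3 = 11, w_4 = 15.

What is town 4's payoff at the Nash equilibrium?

∂u_i/∂x_i = α_i − 1, so town i contributes w_i if α_i > 1, else 0.
α_i > 1 for i ∈ {2, 3, 4}; NE contributions (0, 15, 11, 15), X = 41.
u_4 = (15 − 15) + 1.7·41 = 69.7.

69.7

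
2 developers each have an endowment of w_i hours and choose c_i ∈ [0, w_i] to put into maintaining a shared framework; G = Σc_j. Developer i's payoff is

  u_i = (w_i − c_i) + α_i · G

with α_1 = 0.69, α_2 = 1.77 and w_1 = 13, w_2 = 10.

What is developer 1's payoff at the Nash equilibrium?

∂u_i/∂c_i = α_i − 1, so developer i contributes w_i if α_i > 1, else 0.
α_i > 1 for i ∈ {2}; NE contributions (0, 10), G = 10.
u_1 = (13 − 0) + 0.69·10 = 19.9.

19.9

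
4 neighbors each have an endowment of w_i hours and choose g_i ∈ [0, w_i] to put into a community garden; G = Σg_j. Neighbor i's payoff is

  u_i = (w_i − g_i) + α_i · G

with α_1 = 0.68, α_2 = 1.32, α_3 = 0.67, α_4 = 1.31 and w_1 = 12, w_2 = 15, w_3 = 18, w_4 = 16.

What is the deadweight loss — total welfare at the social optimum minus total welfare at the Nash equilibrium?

89.4

∂u_i/∂g_i = α_i − 1, so neighbor i contributes w_i if α_i > 1, else 0.
α_i > 1 for i ∈ {2, 4}; NE contributions (0, 15, 0, 16), G = 31.
W^NE = Σw_i − G^NE + (Σα_i)·G^NE = 61 + 2.98·31 = 153.38.
Planner: ∂(Σu_j)/∂g_i = Σα_j − 1 = 2.98 > 0, so everyone contributes w_i; G^SO = 61, W^SO = 61 + 2.98·61 = 242.78.
Deadweight loss = 89.4.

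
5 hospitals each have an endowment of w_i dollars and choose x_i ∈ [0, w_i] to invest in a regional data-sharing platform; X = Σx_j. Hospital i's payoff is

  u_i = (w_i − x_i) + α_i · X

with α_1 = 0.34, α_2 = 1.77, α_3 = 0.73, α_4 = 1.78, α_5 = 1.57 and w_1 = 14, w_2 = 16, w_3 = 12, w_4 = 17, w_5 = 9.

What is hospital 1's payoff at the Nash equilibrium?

28.28

∂u_i/∂x_i = α_i − 1, so hospital i contributes w_i if α_i > 1, else 0.
α_i > 1 for i ∈ {2, 4, 5}; NE contributions (0, 16, 0, 17, 9), X = 42.
u_1 = (14 − 0) + 0.34·42 = 28.28.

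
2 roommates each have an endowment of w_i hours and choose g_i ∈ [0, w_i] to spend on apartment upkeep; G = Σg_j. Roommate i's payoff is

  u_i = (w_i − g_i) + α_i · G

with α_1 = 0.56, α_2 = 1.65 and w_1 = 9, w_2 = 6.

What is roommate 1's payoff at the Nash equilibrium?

12.36

∂u_i/∂g_i = α_i − 1, so roommate i contributes w_i if α_i > 1, else 0.
α_i > 1 for i ∈ {2}; NE contributions (0, 6), G = 6.
u_1 = (9 − 0) + 0.56·6 = 12.36.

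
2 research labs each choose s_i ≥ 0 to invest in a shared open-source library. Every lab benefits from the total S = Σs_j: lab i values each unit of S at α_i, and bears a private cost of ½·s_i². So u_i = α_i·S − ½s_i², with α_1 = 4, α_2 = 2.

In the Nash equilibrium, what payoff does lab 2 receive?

10

Lab i's FOC: ∂u_i/∂s_i = α_i − s_i = 0, so s_i* = α_i.
NE contributions = (4, 2); S = 6.
u_2 = α_2·S − ½·(s_2)² = 2·6 − ½·2² = 10.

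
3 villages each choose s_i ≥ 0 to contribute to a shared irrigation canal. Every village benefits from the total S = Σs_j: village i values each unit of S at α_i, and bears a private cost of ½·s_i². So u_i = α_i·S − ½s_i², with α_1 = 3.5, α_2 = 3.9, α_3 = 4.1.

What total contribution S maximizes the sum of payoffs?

Planner FOC: ∂(Σu_j)/∂s_i = (Σα_j) − s_i = 0, so s_i^SO = Σα_j = 11.5 for every i; S^SO = 34.5.

34.5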